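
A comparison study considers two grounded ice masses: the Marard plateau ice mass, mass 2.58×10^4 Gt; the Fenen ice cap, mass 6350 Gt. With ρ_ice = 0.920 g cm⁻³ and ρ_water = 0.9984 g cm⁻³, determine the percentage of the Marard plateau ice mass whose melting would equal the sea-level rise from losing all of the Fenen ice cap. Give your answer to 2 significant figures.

Equal sea-level rise means equal mass of meltwater, i.e. equal mass of ice lost.
Ice mass of Fenen: 6.350×10^15 kg; ice mass of Marard: 2.580×10^16 kg.
Fraction required = 6.350×10^15 / 2.580×10^16 = 0.246 → 25 %.

≈ 25 %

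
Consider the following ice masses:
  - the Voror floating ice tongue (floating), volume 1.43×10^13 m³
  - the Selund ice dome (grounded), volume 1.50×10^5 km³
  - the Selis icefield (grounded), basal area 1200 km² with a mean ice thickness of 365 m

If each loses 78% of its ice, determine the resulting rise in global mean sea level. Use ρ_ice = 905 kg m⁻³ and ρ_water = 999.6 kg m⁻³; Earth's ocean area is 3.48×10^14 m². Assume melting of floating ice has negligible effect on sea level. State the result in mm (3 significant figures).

The Voror floating ice tongue is floating and already displaces its own weight of water, so its melt adds essentially nothing to sea level.
Selund: 0.78 × 1.50×10^5 km³ × (905/999.6) = 1.059×10^5 km³ of water.
Selis: ice volume = 1200 km² × 365 m = 438.0 km³; 0.78 × 438.0 × (905/999.6) = 309.3 km³ of water.
Total added water ≈ 1.062×10^14 m³ over 3.48×10^14 m² → Δh = 0.305 m = 305 mm.

≈ 305 mm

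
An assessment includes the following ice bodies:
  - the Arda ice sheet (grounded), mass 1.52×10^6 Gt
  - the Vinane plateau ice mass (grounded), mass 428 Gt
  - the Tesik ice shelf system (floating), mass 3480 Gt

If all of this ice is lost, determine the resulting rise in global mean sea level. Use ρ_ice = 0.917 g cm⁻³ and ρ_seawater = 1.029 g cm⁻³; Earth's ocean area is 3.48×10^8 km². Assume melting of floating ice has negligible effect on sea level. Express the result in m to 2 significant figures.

≈ 4.2 m

Arda: 1.52×10^6 Gt = 1.520×10^18 kg; dividing by ρ_w = 1.029 g cm⁻³ = 1029 kg m⁻³ gives 1.477×10^15 m³ of water.
Vinane: 428 Gt = 4.280×10^14 kg; dividing by ρ_w = 1029 kg m⁻³ gives 4.159×10^11 m³ of water.
The Tesik ice shelf system is floating and already displaces its own weight of water, so its melt adds essentially nothing to sea level.
Total added water ≈ 1.478×10^15 m³ over 3.48×10^14 m² → Δh = 4.25 m.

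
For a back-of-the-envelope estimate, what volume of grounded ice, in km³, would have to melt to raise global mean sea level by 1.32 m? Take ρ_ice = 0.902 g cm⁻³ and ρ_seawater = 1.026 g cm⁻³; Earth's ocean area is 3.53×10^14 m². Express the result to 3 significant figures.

Required water volume = Δh × A = 1.32 m × 3.53×10^14 m² = 4.660×10^14 m³ = 4.660×10^5 km³.
Ice volume = water volume × ρ_w/ρ_ice = 4.660×10^5 × 1026/902 = 5.30×10^5 km³.

≈ 5.30×10^5 km³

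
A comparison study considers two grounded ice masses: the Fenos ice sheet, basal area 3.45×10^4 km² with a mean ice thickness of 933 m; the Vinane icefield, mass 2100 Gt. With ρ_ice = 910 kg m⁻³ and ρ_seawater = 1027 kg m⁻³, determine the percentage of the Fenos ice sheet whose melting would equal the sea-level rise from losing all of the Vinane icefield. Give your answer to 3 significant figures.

≈ 7.17 %

Equal sea-level rise means equal mass of meltwater, i.e. equal mass of ice lost.
Ice mass of Vinane: 2.100×10^15 kg; ice mass of Fenos: 2.929×10^16 kg.
Fraction required = 2.100×10^15 / 2.929×10^16 = 0.0717 → 7.17 %.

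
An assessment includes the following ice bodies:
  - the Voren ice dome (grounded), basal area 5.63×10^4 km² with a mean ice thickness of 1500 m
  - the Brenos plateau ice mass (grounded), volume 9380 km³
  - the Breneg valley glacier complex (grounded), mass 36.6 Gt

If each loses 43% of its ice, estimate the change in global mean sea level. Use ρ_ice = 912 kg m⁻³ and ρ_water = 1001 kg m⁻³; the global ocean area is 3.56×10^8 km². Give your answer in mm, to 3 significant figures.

≈ 103 mm

Voren: ice volume = 5.63×10^4 km² × 1500 m = 8.445×10^4 km³; 0.43 × 8.445×10^4 × (912/1001) = 3.308×10^4 km³ of water.
Brenos: 0.43 × 9380 km³ × (912/1001) = 3675 km³ of water.
Breneg: 0.43 × 36.6 Gt = 1.574×10^13 kg; dividing by ρ_w = 1001 kg m⁻³ gives 1.572×10^10 m³ of water.
Total added water ≈ 3.678×10^13 m³ over 3.56×10^14 m² → Δh = 0.103 m = 103 mm.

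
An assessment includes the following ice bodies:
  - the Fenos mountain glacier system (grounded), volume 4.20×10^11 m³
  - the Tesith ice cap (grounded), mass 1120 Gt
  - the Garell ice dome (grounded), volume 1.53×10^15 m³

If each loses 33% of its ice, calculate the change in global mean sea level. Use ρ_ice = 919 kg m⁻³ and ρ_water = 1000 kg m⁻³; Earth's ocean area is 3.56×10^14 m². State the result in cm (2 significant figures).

≈ 130 cm

Fenos: 0.33 × 4.20×10^11 m³ × (919/1000) = 1.274×10^11 m³ of water.
Tesith: 0.33 × 1120 Gt = 3.696×10^14 kg; dividing by ρ_w = 1000 kg m⁻³ gives 3.696×10^11 m³ of water.
Garell: 0.33 × 1.53×10^15 m³ × (919/1000) = 4.640×10^14 m³ of water.
Total added water ≈ 4.645×10^14 m³ over 3.56×10^14 m² → Δh = 1.30 m = 130 cm.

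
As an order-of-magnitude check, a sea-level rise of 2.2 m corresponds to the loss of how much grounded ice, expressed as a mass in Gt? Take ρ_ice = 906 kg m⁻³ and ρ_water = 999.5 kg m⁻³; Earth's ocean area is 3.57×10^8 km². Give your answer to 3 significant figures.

Required water volume = Δh × A = 2.2 m × 3.57×10^14 m² = 7.854×10^14 m³.
ρ_w = 999.5 kg m⁻³, so the mass of water = 7.854×10^14 m³ × 999.5 kg m⁻³ = 7.850×10^17 kg = 7.85×10^5 Gt (and the same mass of ice, by conservation).

≈ 7.85×10^5 Gt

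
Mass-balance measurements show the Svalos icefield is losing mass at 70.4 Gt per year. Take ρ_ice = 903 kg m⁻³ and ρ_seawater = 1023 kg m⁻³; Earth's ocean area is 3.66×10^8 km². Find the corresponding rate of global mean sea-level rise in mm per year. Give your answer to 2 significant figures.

ρ_w = 1023 kg m⁻³. Annual water volume added = 70.4 Gt / ρ_w = 7.040×10^13 kg / 1023 kg m⁻³ = 6.882×10^10 m³.
Δh per year = 6.882×10^10 / 3.66×10^14 = 1.88×10^-4 m = 0.19 mm.

≈ 0.19 mm/yr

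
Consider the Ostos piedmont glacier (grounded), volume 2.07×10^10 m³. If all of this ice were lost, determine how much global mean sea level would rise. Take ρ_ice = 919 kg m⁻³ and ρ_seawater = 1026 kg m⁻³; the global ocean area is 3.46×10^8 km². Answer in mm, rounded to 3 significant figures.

≈ 0.0536 mm

Ostos: 2.07×10^10 m³ × (919/1026) = 1.854×10^10 m³ of water.
Spread over 3.46×10^14 m² of ocean, Δh = 1.854×10^10 / 3.46×10^14 = 5.36×10^-5 m = 0.0536 mm.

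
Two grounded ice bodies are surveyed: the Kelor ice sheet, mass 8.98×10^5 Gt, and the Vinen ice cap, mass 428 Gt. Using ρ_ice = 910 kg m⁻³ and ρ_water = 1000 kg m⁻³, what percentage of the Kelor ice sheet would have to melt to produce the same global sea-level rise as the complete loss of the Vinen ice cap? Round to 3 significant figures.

Equal sea-level rise means equal mass of meltwater, i.e. equal mass of ice lost.
Ice mass of Vinen: 4.280×10^14 kg; ice mass of Kelor: 8.980×10^17 kg.
Fraction required = 4.280×10^14 / 8.980×10^17 = 4.77×10^-4 → 0.0477 %.

≈ 0.0477 %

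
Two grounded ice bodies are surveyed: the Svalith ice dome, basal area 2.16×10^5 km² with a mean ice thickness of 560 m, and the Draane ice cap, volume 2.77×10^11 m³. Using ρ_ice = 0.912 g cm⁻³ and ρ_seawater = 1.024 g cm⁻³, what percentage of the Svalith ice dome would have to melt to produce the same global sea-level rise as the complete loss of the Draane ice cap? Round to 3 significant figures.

≈ 0.229 %

Equal sea-level rise means equal mass of meltwater, i.e. equal mass of ice lost.
Ice mass of Draane: 2.526×10^14 kg; ice mass of Svalith: 1.103×10^17 kg.
Fraction required = 2.526×10^14 / 1.103×10^17 = 2.29×10^-3 → 0.229 %.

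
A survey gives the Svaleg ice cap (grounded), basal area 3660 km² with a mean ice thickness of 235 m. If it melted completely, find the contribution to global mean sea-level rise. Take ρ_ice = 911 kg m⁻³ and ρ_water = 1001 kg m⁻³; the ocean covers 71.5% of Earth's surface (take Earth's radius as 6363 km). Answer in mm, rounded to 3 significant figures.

Svaleg: ice volume = 3660 km² × 235 m = 860.1 km³; 860.1 × (911/1001) = 782.8 km³ of water.
Spread over 3.64×10^14 m² of ocean, Δh = 7.828×10^11 / 3.64×10^14 = 2.15×10^-3 m = 2.15 mm.

≈ 2.15 mm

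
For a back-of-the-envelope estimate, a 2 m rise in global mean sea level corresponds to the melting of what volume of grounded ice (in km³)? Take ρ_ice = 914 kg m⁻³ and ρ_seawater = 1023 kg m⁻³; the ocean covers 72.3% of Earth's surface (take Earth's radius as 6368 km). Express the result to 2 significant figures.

≈ 8.2×10^5 km³

Required water volume = Δh × A = 2 m × 3.68×10^14 m² = 7.369×10^14 m³ = 7.369×10^5 km³.
Ice volume = water volume × ρ_w/ρ_ice = 7.369×10^5 × 1023/914 = 8.2×10^5 km³.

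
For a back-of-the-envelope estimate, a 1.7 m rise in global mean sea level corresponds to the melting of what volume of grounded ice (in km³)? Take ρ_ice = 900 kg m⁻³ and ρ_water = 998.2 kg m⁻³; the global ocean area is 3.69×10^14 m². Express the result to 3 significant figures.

≈ 6.96×10^5 km³

Required water volume = Δh × A = 1.7 m × 3.69×10^14 m² = 6.273×10^14 m³ = 6.273×10^5 km³.
Ice volume = water volume × ρ_w/ρ_ice = 6.273×10^5 × 998.2/900 = 6.96×10^5 km³.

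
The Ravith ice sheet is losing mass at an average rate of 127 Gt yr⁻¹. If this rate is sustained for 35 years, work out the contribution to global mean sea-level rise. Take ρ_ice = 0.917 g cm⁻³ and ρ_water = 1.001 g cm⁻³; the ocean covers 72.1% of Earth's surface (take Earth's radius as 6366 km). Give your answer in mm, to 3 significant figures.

≈ 12.1 mm

Total mass lost = 127 Gt/yr × 35 yr = 4445 Gt = 4.445×10^15 kg.
ρ_w = 1.001 g cm⁻³ = 1001 kg m⁻³, so water volume = 4.445×10^15 / 1001 = 4.441×10^12 m³.
Δh = 4.441×10^12 / 3.67×10^14 = 0.0121 m = 12.1 mm.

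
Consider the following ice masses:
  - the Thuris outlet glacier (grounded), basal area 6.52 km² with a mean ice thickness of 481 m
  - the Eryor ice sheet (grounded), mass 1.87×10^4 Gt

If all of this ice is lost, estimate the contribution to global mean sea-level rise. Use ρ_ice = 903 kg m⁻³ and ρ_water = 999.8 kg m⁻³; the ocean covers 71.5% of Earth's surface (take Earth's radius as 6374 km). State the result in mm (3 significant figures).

Thuris: ice volume = 6.52 km² × 481 m = 3.136 km³; 3.136 × (903/999.8) = 2.832 km³ of water.
Eryor: 1.87×10^4 Gt = 1.870×10^16 kg; dividing by ρ_w = 999.8 kg m⁻³ gives 1.870×10^13 m³ of water.
Total added water ≈ 1.871×10^13 m³ over 3.65×10^14 m² → Δh = 0.0512 m = 51.2 mm.

≈ 51.2 mm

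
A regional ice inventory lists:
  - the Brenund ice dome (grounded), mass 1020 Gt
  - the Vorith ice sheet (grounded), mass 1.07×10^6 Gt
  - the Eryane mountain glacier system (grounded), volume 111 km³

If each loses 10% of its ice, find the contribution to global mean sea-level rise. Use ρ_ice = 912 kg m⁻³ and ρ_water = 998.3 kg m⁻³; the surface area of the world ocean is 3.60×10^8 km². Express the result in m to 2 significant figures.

Brenund: 0.1 × 1020 Gt = 1.020×10^14 kg; dividing by ρ_w = 998.3 kg m⁻³ gives 1.022×10^11 m³ of water.
Vorith: 0.1 × 1.07×10^6 Gt = 1.070×10^17 kg; dividing by ρ_w = 998.3 kg m⁻³ gives 1.072×10^14 m³ of water.
Eryane: 0.1 × 111 km³ × (912/998.3) = 10.14 km³ of water.
Total added water ≈ 1.073×10^14 m³ over 3.60×10^14 m² → Δh = 0.298 m.

≈ 0.30 m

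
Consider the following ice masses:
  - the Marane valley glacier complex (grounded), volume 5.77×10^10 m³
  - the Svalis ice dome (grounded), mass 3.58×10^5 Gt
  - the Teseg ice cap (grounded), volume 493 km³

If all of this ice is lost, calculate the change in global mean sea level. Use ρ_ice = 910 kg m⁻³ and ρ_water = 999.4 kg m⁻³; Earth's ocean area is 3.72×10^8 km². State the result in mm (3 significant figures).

Marane: 5.77×10^10 m³ × (910/999.4) = 5.254×10^10 m³ of water.
Svalis: 3.58×10^5 Gt = 3.580×10^17 kg; dividing by ρ_w = 999.4 kg m⁻³ gives 3.582×10^14 m³ of water.
Teseg: 493 km³ × (910/999.4) = 448.9 km³ of water.
Total added water ≈ 3.587×10^14 m³ over 3.72×10^14 m² → Δh = 0.964 m = 964 mm.

≈ 964 mm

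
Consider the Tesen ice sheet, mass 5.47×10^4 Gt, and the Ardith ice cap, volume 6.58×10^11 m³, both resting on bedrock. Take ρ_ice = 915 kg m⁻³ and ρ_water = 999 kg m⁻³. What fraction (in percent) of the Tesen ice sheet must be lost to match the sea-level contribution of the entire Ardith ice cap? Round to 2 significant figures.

≈ 1.1 %

Equal sea-level rise means equal mass of meltwater, i.e. equal mass of ice lost.
Ice mass of Ardith: 6.021×10^14 kg; ice mass of Tesen: 5.470×10^16 kg.
Fraction required = 6.021×10^14 / 5.470×10^16 = 0.0110 → 1.1 %.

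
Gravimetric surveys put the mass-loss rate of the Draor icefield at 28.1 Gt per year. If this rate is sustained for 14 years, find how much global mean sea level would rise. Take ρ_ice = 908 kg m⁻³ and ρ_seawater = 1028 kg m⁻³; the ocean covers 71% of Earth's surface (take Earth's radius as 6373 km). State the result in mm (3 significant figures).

≈ 1.06 mm

Total mass lost = 28.1 Gt/yr × 14 yr = 393.4 Gt = 3.934×10^14 kg.
ρ_w = 1028 kg m⁻³, so water volume = 3.934×10^14 / 1028 = 3.827×10^11 m³.
Δh = 3.827×10^11 / 3.62×10^14 = 1.06×10^-3 m = 1.06 mm.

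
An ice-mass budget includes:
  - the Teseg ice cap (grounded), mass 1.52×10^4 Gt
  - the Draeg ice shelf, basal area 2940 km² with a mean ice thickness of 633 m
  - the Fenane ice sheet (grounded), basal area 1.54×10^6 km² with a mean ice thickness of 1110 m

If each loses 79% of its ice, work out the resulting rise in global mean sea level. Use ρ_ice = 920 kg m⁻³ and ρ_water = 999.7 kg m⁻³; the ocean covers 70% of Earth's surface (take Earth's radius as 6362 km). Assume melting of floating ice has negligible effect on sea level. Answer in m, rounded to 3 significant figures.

Teseg: 0.79 × 1.52×10^4 Gt = 1.201×10^16 kg; dividing by ρ_w = 999.7 kg m⁻³ gives 1.201×10^13 m³ of water.
The Draeg ice shelf is floating and already displaces its own weight of water, so its melt adds essentially nothing to sea level.
Fenane: ice volume = 1.54×10^6 km² × 1110 m = 1.709×10^6 km³; 0.79 × 1.709×10^6 × (920/999.7) = 1.243×10^6 km³ of water.
Total added water ≈ 1.255×10^15 m³ over 3.56×10^14 m² → Δh = 3.52 m.

≈ 3.52 m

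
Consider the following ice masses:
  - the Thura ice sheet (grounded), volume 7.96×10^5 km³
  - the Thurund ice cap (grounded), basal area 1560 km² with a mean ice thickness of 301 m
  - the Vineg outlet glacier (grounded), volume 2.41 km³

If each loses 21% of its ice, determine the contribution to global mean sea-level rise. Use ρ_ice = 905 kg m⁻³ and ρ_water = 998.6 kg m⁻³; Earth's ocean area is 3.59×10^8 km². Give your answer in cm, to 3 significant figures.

Thura: 0.21 × 7.96×10^5 km³ × (905/998.6) = 1.515×10^5 km³ of water.
Thurund: ice volume = 1560 km² × 301 m = 469.6 km³; 0.21 × 469.6 × (905/998.6) = 89.36 km³ of water.
Vineg: 0.21 × 2.41 km³ × (905/998.6) = 0.4587 km³ of water.
Total added water ≈ 1.516×10^14 m³ over 3.59×10^14 m² → Δh = 0.422 m = 42.2 cm.

≈ 42.2 cm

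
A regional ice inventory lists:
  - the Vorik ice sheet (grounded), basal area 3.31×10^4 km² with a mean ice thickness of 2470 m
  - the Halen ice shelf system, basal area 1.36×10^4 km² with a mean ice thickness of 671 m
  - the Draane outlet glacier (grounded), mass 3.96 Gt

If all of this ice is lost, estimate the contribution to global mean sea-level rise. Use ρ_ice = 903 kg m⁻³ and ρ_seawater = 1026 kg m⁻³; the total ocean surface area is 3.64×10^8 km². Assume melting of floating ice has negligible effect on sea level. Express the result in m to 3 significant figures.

≈ 0.198 m

Vorik: ice volume = 3.31×10^4 km² × 2470 m = 8.176×10^4 km³; 8.176×10^4 × (903/1026) = 7.196×10^4 km³ of water.
The Halen ice shelf system is floating and already displaces its own weight of water, so its melt adds essentially nothing to sea level.
Draane: 3.96 Gt = 3.960×10^12 kg; dividing by ρ_w = 1026 kg m⁻³ gives 3.860×10^9 m³ of water.
Total added water ≈ 7.196×10^13 m³ over 3.64×10^14 m² → Δh = 0.198 m.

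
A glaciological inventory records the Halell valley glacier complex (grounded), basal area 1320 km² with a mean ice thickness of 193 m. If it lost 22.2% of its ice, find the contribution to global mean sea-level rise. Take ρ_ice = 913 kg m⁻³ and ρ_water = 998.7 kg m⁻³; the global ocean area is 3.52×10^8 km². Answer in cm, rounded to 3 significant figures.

≈ 0.0147 cm

Halell: ice volume = 1320 km² × 193 m = 254.8 km³; 0.222 × 254.8 × (913/998.7) = 51.70 km³ of water.
Spread over 3.52×10^14 m² of ocean, Δh = 5.170×10^10 / 3.52×10^14 = 1.47×10^-4 m = 0.0147 cm.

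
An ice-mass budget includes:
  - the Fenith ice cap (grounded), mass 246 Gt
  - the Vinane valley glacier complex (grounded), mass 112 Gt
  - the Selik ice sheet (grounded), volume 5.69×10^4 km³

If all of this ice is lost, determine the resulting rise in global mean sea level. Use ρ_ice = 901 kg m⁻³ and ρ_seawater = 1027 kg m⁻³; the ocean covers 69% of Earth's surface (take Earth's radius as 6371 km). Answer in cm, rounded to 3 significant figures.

Fenith: 246 Gt = 2.460×10^14 kg; dividing by ρ_w = 1027 kg m⁻³ gives 2.395×10^11 m³ of water.
Vinane: 112 Gt = 1.120×10^14 kg; dividing by ρ_w = 1027 kg m⁻³ gives 1.091×10^11 m³ of water.
Selik: 5.69×10^4 km³ × (901/1027) = 4.992×10^4 km³ of water.
Total added water ≈ 5.027×10^13 m³ over 3.52×10^14 m² → Δh = 0.143 m = 14.3 cm.

≈ 14.3 cm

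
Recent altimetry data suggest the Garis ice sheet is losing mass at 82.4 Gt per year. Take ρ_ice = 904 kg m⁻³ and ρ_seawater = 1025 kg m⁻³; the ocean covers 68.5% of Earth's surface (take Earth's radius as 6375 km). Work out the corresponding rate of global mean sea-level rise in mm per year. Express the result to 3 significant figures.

ρ_w = 1025 kg m⁻³. Annual water volume added = 82.4 Gt / ρ_w = 8.240×10^13 kg / 1025 kg m⁻³ = 8.039×10^10 m³.
Δh per year = 8.039×10^10 / 3.50×10^14 = 2.30×10^-4 m = 0.230 mm.

≈ 0.230 mm/yr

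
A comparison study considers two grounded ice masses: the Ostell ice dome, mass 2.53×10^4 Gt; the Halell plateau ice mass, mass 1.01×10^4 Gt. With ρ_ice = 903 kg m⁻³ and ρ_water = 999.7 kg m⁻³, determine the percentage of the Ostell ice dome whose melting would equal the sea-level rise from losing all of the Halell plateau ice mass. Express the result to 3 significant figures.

≈ 39.9 %

Equal sea-level rise means equal mass of meltwater, i.e. equal mass of ice lost.
Ice mass of Halell: 1.010×10^16 kg; ice mass of Ostell: 2.530×10^16 kg.
Fraction required = 1.010×10^16 / 2.530×10^16 = 0.399 → 39.9 %.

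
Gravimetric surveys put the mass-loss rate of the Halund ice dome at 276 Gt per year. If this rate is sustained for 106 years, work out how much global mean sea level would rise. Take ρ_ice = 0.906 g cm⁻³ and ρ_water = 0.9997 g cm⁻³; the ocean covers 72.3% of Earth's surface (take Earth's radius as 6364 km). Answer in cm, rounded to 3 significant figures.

≈ 7.95 cm

Total mass lost = 276 Gt/yr × 106 yr = 2.926×10^4 Gt = 2.926×10^16 kg.
ρ_w = 0.9997 g cm⁻³ = 999.7 kg m⁻³, so water volume = 2.926×10^16 / 999.7 = 2.926×10^13 m³.
Δh = 2.926×10^13 / 3.68×10^14 = 0.0795 m = 7.95 cm.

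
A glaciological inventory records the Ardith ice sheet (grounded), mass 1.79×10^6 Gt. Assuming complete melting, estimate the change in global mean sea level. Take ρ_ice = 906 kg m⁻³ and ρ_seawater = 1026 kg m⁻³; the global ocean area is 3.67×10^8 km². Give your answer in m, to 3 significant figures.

Ardith: 1.79×10^6 Gt = 1.790×10^18 kg; dividing by ρ_w = 1026 kg m⁻³ gives 1.745×10^15 m³ of water.
Spread over 3.67×10^14 m² of ocean, Δh = 1.745×10^15 / 3.67×10^14 = 4.75 m.

≈ 4.75 m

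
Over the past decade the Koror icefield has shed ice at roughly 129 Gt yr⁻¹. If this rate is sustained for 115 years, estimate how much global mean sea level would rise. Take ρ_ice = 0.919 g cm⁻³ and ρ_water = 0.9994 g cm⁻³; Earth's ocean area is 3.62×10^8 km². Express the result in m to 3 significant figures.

≈ 0.0410 m

Total mass lost = 129 Gt/yr × 115 yr = 1.484×10^4 Gt = 1.484×10^16 kg.
ρ_w = 0.9994 g cm⁻³ = 999.4 kg m⁻³, so water volume = 1.484×10^16 / 999.4 = 1.484×10^13 m³.
Δh = 1.484×10^13 / 3.62×10^14 = 0.0410 m.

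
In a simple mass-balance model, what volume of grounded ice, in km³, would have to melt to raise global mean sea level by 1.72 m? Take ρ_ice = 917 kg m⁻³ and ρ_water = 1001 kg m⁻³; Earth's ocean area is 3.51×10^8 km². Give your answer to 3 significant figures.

Required water volume = Δh × A = 1.72 m × 3.51×10^14 m² = 6.037×10^14 m³ = 6.037×10^5 km³.
Ice volume = water volume × ρ_w/ρ_ice = 6.037×10^5 × 1001/917 = 6.59×10^5 km³.

≈ 6.59×10^5 km³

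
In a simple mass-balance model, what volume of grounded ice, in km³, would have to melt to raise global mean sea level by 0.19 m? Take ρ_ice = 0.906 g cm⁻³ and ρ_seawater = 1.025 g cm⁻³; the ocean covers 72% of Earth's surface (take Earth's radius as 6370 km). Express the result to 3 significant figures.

Required water volume = Δh × A = 0.19 m × 3.67×10^14 m² = 6.975×10^13 m³ = 6.975×10^4 km³.
Ice volume = water volume × ρ_w/ρ_ice = 6.975×10^4 × 1025/906 = 7.89×10^4 km³.

≈ 7.89×10^4 km³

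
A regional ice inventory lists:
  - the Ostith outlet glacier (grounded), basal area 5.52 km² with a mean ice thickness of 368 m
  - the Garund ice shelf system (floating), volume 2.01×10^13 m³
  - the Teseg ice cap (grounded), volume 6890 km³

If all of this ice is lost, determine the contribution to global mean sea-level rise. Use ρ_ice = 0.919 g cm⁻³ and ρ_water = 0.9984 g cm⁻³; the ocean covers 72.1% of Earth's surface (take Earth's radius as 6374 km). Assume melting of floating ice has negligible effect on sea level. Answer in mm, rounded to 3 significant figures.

≈ 17.2 mm

Ostith: ice volume = 5.52 km² × 368 m = 2.031 km³; 2.031 × (919/998.4) = 1.870 km³ of water.
The Garund ice shelf system is floating and already displaces its own weight of water, so its melt adds essentially nothing to sea level.
Teseg: 6890 km³ × (919/998.4) = 6342 km³ of water.
Total added water ≈ 6.344×10^12 m³ over 3.68×10^14 m² → Δh = 0.0172 m = 17.2 mm.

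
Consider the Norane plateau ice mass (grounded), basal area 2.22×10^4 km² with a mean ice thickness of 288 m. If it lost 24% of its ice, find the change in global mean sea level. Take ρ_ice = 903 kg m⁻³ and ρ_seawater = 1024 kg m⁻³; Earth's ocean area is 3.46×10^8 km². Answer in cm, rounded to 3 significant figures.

≈ 0.391 cm

Norane: ice volume = 2.22×10^4 km² × 288 m = 6394 km³; 0.24 × 6394 × (903/1024) = 1353 km³ of water.
Spread over 3.46×10^14 m² of ocean, Δh = 1.353×10^12 / 3.46×10^14 = 3.91×10^-3 m = 0.391 cm.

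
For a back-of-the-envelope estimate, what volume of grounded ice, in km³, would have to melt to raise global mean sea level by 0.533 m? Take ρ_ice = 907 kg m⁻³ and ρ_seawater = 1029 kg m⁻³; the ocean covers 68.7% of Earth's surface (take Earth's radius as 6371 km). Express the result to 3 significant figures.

Required water volume = Δh × A = 0.533 m × 3.50×10^14 m² = 1.868×10^14 m³ = 1.868×10^5 km³.
Ice volume = water volume × ρ_w/ρ_ice = 1.868×10^5 × 1029/907 = 2.12×10^5 km³.

≈ 2.12×10^5 km³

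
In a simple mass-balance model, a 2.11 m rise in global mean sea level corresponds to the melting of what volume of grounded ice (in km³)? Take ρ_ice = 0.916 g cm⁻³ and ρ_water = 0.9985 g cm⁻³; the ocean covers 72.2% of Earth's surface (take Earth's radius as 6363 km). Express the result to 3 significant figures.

Required water volume = Δh × A = 2.11 m × 3.67×10^14 m² = 7.751×10^14 m³ = 7.751×10^5 km³.
Ice volume = water volume × ρ_w/ρ_ice = 7.751×10^5 × 998.5/916 = 8.45×10^5 km³.

≈ 8.45×10^5 km³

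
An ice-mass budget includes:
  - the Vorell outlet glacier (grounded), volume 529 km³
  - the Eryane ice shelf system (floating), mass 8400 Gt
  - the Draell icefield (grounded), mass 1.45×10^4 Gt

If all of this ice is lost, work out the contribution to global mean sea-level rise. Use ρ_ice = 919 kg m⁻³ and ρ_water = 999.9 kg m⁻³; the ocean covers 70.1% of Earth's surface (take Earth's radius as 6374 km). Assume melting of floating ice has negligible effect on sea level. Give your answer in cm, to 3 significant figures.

Vorell: 529 km³ × (919/999.9) = 486.2 km³ of water.
The Eryane ice shelf system is floating and already displaces its own weight of water, so its melt adds essentially nothing to sea level.
Draell: 1.45×10^4 Gt = 1.450×10^16 kg; dividing by ρ_w = 999.9 kg m⁻³ gives 1.450×10^13 m³ of water.
Total added water ≈ 1.499×10^13 m³ over 3.58×10^14 m² → Δh = 0.0419 m = 4.19 cm.

≈ 4.19 cm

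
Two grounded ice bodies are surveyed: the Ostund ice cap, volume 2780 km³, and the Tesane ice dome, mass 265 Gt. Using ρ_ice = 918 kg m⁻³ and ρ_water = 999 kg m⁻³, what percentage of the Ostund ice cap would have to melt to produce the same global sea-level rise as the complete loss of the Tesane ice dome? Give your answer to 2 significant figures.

Equal sea-level rise means equal mass of meltwater, i.e. equal mass of ice lost.
Ice mass of Tesane: 2.650×10^14 kg; ice mass of Ostund: 2.552×10^15 kg.
Fraction required = 2.650×10^14 / 2.552×10^15 = 0.104 → 10 %.

≈ 10 %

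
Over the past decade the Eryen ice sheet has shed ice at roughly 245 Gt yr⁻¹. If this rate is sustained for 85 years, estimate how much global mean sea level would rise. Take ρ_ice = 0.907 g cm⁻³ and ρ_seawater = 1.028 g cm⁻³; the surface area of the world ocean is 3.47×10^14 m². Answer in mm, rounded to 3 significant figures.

≈ 58.4 mm

Total mass lost = 245 Gt/yr × 85 yr = 2.082×10^4 Gt = 2.082×10^16 kg.
ρ_w = 1.028 g cm⁻³ = 1028 kg m⁻³, so water volume = 2.082×10^16 / 1028 = 2.026×10^13 m³.
Δh = 2.026×10^13 / 3.47×10^14 = 0.0584 m = 58.4 mm.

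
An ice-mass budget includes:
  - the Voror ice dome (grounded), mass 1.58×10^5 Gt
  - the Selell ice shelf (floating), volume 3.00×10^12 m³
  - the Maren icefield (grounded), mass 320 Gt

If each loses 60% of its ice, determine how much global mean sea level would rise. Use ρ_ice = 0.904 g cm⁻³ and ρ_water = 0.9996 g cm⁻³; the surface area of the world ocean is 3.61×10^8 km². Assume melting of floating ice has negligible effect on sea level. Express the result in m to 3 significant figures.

Voror: 0.6 × 1.58×10^5 Gt = 9.480×10^16 kg; dividing by ρ_w = 0.9996 g cm⁻³ = 999.6 kg m⁻³ gives 9.484×10^13 m³ of water.
The Selell ice shelf is floating and already displaces its own weight of water, so its melt adds essentially nothing to sea level.
Maren: 0.6 × 320 Gt = 1.920×10^14 kg; dividing by ρ_w = 999.6 kg m⁻³ gives 1.921×10^11 m³ of water.
Total added water ≈ 9.503×10^13 m³ over 3.61×10^14 m² → Δh = 0.263 m.

≈ 0.263 m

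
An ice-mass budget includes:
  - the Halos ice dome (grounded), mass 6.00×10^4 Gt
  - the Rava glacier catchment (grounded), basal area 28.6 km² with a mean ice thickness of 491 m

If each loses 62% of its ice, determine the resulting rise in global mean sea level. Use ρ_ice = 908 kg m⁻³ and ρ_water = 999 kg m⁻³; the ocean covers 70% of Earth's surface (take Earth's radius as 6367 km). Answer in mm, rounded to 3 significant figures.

≈ 104 mm

Halos: 0.62 × 6.00×10^4 Gt = 3.720×10^16 kg; dividing by ρ_w = 999 kg m⁻³ gives 3.724×10^13 m³ of water.
Rava: ice volume = 28.6 km² × 491 m = 14.04 km³; 0.62 × 14.04 × (908/999) = 7.913 km³ of water.
Total added water ≈ 3.725×10^13 m³ over 3.57×10^14 m² → Δh = 0.104 m = 104 mm.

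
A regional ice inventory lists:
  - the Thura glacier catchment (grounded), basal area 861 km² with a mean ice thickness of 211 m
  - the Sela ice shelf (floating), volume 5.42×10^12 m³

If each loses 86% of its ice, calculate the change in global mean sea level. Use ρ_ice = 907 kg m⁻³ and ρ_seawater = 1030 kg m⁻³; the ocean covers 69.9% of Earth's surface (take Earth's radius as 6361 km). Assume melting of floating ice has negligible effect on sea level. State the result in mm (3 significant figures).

≈ 0.387 mm

Thura: ice volume = 861 km² × 211 m = 181.7 km³; 0.86 × 181.7 × (907/1030) = 137.6 km³ of water.
The Sela ice shelf is floating and already displaces its own weight of water, so its melt adds essentially nothing to sea level.
Total added water ≈ 1.376×10^11 m³ over 3.55×10^14 m² → Δh = 3.87×10^-4 m = 0.387 mm.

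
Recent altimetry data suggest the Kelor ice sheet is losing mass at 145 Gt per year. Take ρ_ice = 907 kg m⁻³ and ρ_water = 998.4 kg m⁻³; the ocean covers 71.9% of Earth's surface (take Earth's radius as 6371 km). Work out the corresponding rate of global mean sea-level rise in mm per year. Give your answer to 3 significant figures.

≈ 0.396 mm/yr

ρ_w = 998.4 kg m⁻³. Annual water volume added = 145 Gt / ρ_w = 1.450×10^14 kg / 998.4 kg m⁻³ = 1.452×10^11 m³.
Δh per year = 1.452×10^11 / 3.67×10^14 = 3.96×10^-4 m = 0.396 mm.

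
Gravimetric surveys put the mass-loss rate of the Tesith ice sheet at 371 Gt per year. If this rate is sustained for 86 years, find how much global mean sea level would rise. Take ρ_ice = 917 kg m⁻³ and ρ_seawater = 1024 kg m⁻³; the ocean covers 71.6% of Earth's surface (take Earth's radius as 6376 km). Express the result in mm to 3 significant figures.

≈ 85.2 mm

Total mass lost = 371 Gt/yr × 86 yr = 3.191×10^4 Gt = 3.191×10^16 kg.
ρ_w = 1024 kg m⁻³, so water volume = 3.191×10^16 / 1024 = 3.116×10^13 m³.
Δh = 3.116×10^13 / 3.66×10^14 = 0.0852 m = 85.2 mm.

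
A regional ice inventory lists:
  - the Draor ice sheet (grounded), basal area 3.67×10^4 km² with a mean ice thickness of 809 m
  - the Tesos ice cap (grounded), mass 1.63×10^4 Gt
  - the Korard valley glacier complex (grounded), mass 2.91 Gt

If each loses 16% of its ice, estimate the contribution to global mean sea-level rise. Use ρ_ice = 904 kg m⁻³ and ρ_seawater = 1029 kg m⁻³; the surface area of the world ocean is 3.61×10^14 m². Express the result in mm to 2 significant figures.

≈ 19 mm

Draor: ice volume = 3.67×10^4 km² × 809 m = 2.969×10^4 km³; 0.16 × 2.969×10^4 × (904/1029) = 4173 km³ of water.
Tesos: 0.16 × 1.63×10^4 Gt = 2.608×10^15 kg; dividing by ρ_w = 1029 kg m⁻³ gives 2.534×10^12 m³ of water.
Korard: 0.16 × 2.91 Gt = 4.656×10^11 kg; dividing by ρ_w = 1029 kg m⁻³ gives 4.525×10^8 m³ of water.
Total added water ≈ 6.708×10^12 m³ over 3.61×10^14 m² → Δh = 0.0186 m = 19 mm.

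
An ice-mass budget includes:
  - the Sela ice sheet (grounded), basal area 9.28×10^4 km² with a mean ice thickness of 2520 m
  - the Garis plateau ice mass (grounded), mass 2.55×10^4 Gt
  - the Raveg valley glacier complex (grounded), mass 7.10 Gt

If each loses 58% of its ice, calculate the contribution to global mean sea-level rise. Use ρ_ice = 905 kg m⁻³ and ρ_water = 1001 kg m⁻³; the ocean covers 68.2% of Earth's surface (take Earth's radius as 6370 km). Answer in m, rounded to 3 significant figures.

≈ 0.395 m

Sela: ice volume = 9.28×10^4 km² × 2520 m = 2.339×10^5 km³; 0.58 × 2.339×10^5 × (905/1001) = 1.226×10^5 km³ of water.
Garis: 0.58 × 2.55×10^4 Gt = 1.479×10^16 kg; dividing by ρ_w = 1001 kg m⁻³ gives 1.478×10^13 m³ of water.
Raveg: 0.58 × 7.10 Gt = 4.118×10^12 kg; dividing by ρ_w = 1001 kg m⁻³ gives 4.114×10^9 m³ of water.
Total added water ≈ 1.374×10^14 m³ over 3.48×10^14 m² → Δh = 0.395 m.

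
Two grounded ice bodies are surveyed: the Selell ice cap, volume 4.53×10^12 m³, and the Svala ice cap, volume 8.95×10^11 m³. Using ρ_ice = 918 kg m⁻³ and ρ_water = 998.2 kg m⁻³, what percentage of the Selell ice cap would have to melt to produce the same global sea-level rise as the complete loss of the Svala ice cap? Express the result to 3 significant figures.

Equal sea-level rise means equal mass of meltwater, i.e. equal mass of ice lost.
Ice mass of Svala: 8.216×10^14 kg; ice mass of Selell: 4.159×10^15 kg.
Fraction required = 8.216×10^14 / 4.159×10^15 = 0.198 → 19.8 %.

≈ 19.8 %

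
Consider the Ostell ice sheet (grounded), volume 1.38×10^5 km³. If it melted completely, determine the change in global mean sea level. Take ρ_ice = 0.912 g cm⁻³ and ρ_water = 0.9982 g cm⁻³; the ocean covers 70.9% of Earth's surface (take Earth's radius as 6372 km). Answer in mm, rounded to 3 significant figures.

Ostell: 1.38×10^5 km³ × (912/998.2) = 1.261×10^5 km³ of water.
Spread over 3.62×10^14 m² of ocean, Δh = 1.261×10^14 / 3.62×10^14 = 0.349 m = 349 mm.

≈ 349 mm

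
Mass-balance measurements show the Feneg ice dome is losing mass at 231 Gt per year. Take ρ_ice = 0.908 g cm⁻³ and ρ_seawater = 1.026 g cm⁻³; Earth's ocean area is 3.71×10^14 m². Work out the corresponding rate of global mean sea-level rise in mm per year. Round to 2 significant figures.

ρ_w = 1.026 g cm⁻³ = 1026 kg m⁻³. Annual water volume added = 231 Gt / ρ_w = 2.310×10^14 kg / 1026 kg m⁻³ = 2.251×10^11 m³.
Δh per year = 2.251×10^11 / 3.71×10^14 = 6.07×10^-4 m = 0.61 mm.

≈ 0.61 mm/yr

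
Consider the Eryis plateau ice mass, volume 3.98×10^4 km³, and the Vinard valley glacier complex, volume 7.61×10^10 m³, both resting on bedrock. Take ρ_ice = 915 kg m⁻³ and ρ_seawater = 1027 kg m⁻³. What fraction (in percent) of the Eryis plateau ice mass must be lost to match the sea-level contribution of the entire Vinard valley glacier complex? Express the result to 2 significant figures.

Equal sea-level rise means equal mass of meltwater, i.e. equal mass of ice lost.
Ice mass of Vinard: 6.963×10^13 kg; ice mass of Eryis: 3.642×10^16 kg.
Fraction required = 6.963×10^13 / 3.642×10^16 = 1.91×10^-3 → 0.19 %.

≈ 0.19 %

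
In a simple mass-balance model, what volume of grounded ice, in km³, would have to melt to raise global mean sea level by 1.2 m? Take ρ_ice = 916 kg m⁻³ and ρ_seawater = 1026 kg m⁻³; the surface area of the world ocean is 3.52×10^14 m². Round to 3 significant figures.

Required water volume = Δh × A = 1.2 m × 3.52×10^14 m² = 4.224×10^14 m³ = 4.224×10^5 km³.
Ice volume = water volume × ρ_w/ρ_ice = 4.224×10^5 × 1026/916 = 4.73×10^5 km³.

≈ 4.73×10^5 km³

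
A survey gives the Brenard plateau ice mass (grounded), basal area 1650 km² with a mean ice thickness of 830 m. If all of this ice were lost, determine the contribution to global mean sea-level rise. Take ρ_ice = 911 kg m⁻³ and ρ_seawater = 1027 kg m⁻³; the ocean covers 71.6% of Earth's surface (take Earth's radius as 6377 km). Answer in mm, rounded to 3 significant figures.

≈ 3.32 mm

Brenard: ice volume = 1650 km² × 830 m = 1370 km³; 1370 × (911/1027) = 1215 km³ of water.
Spread over 3.66×10^14 m² of ocean, Δh = 1.215×10^12 / 3.66×10^14 = 3.32×10^-3 m = 3.32 mm.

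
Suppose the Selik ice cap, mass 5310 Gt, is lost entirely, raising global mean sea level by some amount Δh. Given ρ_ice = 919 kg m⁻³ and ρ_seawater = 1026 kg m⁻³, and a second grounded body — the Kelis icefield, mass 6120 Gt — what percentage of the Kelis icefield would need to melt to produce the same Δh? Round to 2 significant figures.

Equal sea-level rise means equal mass of meltwater, i.e. equal mass of ice lost.
Ice mass of Selik: 5.310×10^15 kg; ice mass of Kelis: 6.120×10^15 kg.
Fraction required = 5.310×10^15 / 6.120×10^15 = 0.868 → 87 %.

≈ 87 %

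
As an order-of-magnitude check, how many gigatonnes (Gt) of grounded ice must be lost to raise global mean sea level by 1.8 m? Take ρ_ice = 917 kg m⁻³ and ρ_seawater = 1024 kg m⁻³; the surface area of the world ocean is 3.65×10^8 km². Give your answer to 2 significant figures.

≈ 6.7×10^5 Gt

Required water volume = Δh × A = 1.8 m × 3.65×10^14 m² = 6.570×10^14 m³.
ρ_w = 1024 kg m⁻³, so the mass of water = 6.570×10^14 m³ × 1024 kg m⁻³ = 6.728×10^17 kg = 6.7×10^5 Gt (and the same mass of ice, by conservation).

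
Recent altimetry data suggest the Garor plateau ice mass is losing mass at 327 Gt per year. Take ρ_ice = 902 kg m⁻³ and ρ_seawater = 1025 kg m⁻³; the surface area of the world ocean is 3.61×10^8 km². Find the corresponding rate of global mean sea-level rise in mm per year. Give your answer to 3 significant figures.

≈ 0.884 mm/yr

ρ_w = 1025 kg m⁻³. Annual water volume added = 327 Gt / ρ_w = 3.270×10^14 kg / 1025 kg m⁻³ = 3.190×10^11 m³.
Δh per year = 3.190×10^11 / 3.61×10^14 = 8.84×10^-4 m = 0.884 mm.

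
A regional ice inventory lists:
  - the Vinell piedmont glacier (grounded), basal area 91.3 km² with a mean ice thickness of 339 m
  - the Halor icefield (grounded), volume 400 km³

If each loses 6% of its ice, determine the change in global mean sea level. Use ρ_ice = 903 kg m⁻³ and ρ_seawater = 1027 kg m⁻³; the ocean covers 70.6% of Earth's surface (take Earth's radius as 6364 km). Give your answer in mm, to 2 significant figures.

Vinell: ice volume = 91.3 km² × 339 m = 30.95 km³; 0.06 × 30.95 × (903/1027) = 1.633 km³ of water.
Halor: 0.06 × 400 km³ × (903/1027) = 21.10 km³ of water.
Total added water ≈ 2.274×10^10 m³ over 3.59×10^14 m² → Δh = 6.33×10^-5 m = 0.063 mm.

≈ 0.063 mm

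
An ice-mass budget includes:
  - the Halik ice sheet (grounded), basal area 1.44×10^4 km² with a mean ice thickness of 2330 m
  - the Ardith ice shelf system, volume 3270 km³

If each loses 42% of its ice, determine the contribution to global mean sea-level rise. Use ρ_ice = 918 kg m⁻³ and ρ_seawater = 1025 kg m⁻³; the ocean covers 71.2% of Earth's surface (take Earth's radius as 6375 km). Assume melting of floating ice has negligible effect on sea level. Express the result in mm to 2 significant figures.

Halik: ice volume = 1.44×10^4 km² × 2330 m = 3.355×10^4 km³; 0.42 × 3.355×10^4 × (918/1025) = 1.262×10^4 km³ of water.
The Ardith ice shelf system is floating and already displaces its own weight of water, so its melt adds essentially nothing to sea level.
Total added water ≈ 1.262×10^13 m³ over 3.64×10^14 m² → Δh = 0.0347 m = 35 mm.

≈ 35 mm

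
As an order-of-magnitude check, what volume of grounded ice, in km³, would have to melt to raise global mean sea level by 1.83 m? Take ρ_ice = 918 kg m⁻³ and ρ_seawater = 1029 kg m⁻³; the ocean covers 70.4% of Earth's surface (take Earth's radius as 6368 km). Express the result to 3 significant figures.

≈ 7.36×10^5 km³

Required water volume = Δh × A = 1.83 m × 3.59×10^14 m² = 6.565×10^14 m³ = 6.565×10^5 km³.
Ice volume = water volume × ρ_w/ρ_ice = 6.565×10^5 × 1029/918 = 7.36×10^5 km³.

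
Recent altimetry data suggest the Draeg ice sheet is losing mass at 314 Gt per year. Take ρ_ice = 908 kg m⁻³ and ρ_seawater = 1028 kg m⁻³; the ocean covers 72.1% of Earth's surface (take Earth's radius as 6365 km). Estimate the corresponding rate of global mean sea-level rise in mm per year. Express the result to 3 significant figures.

≈ 0.832 mm/yr

ρ_w = 1028 kg m⁻³. Annual water volume added = 314 Gt / ρ_w = 3.140×10^14 kg / 1028 kg m⁻³ = 3.054×10^11 m³.
Δh per year = 3.054×10^11 / 3.67×10^14 = 8.32×10^-4 m = 0.832 mm.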